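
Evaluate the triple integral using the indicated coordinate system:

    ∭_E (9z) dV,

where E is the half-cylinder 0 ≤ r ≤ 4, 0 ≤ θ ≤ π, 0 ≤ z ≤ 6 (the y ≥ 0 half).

In cylindrical coordinates, x = r cos(θ), y = r sin(θ), z = z, and dV = r dr dθ dz.

The integrand becomes 9z, so

    ∭_E (9z) dV = ∫_{0}^{π} ∫_{0}^{4} ∫_{0}^{6} (9z) · r dz dr dθ.

Inner (z): 162r.
Middle (r from 0 to 4): 1296.
Outer (θ): 1296π.

Therefore the triple integral equals 1296π.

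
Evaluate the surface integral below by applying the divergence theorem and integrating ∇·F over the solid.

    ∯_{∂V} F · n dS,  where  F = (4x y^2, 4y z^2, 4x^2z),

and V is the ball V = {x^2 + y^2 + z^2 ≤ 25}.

By the divergence theorem,

    ∯_{∂V} F · n dS = ∭_V (∇ · F) dV.

Compute the divergence:
    ∇ · F = ∂F_x/∂x + ∂F_y/∂y + ∂F_z/∂z = 4y^2 + 4z^2 + 4x^2 = 4x^2 + 4y^2 + 4z^2.

In spherical coordinates, x = ρ sin(φ) cos(θ), y = ρ sin(φ) sin(θ), z = ρ cos(φ), dV = ρ^2 sin(φ) dρ dφ dθ, with 0 ≤ ρ ≤ 5, 0 ≤ φ ≤ π, 0 ≤ θ ≤ 2π.

The integrand, after substitution and multiplying by the volume element, becomes (4ρ^2) · ρ^2 sin(φ), so

    ∭_V (∇·F) dV = ∫_0^{2π} ∫_0^{π} ∫_0^{5} (4ρ^2) · ρ^2 sin(φ) dρ dφ dθ.

Inner (ρ from 0 to 5): 2500sin(φ).
Middle (φ from 0 to π): 5000.
Outer (θ from 0 to 2π): 10000π.

Therefore ∯_{∂V} F · n dS = 10000π.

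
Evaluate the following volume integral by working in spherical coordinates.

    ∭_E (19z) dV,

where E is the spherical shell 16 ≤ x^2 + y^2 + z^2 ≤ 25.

In spherical coordinates, x = ρ sin(φ) cos(θ), y = ρ sin(φ) sin(θ), z = ρ cos(φ), and dV = ρ^2 sin(φ) dρ dφ dθ.

The integrand becomes 19ρ cos(φ), so

    ∭_E (19z) dV = ∫_{0}^{2π} ∫_{0}^{π} ∫_{4}^{5} (19ρ cos(φ)) · ρ^2 sin(φ) dρ dφ dθ.

Inner (ρ): 7011sin(2φ)/8.
Middle (φ): 0.
Outer (θ): 0.

Therefore the triple integral equals 0.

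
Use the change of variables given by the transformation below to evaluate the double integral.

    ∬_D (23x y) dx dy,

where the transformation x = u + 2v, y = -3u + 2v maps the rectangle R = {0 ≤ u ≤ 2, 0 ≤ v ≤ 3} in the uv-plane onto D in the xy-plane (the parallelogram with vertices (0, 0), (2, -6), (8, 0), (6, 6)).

Compute the Jacobian determinant of (x, y) with respect to (u, v):

    ∂(x,y)/∂(u,v) = | 1  2 | = (1)(2) - (2)(-3) = 8.
                   | -3  2 |

Its absolute value is |J| = 8 (the area scaling factor).

Substituting x = u + 2v, y = -3u + 2v into the integrand,

    23x y → -69u^2 - 92u v + 92v^2,

so the integral becomes

    ∬_R (-69u^2 - 92u v + 92v^2) · |J| du dv = ∫_0^2 ∫_0^3 (-552u^2 - 736u v + 736v^2) dv du.

Inner (v): -1656u^2 - 3312u + 6624.
Outer (u): 2208.

Therefore ∬_D (23x y) dx dy = 2208.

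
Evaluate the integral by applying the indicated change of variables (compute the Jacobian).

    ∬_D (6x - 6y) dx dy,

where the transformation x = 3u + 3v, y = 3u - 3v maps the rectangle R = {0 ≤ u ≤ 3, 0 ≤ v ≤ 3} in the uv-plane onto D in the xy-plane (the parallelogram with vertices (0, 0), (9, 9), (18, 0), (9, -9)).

Compute the Jacobian determinant of (x, y) with respect to (u, v):

    ∂(x,y)/∂(u,v) = | 3  3 | = (3)(-3) - (3)(3) = -18.
                   | 3  -3 |

Its absolute value is |J| = 18 (the area scaling factor).

Substituting x = 3u + 3v, y = 3u - 3v into the integrand,

    6x - 6y → 36v,

so the integral becomes

    ∬_R (36v) · |J| du dv = ∫_0^3 ∫_0^3 (648v) dv du.

Inner (v): 2916.
Outer (u): 8748.

Therefore ∬_D (6x - 6y) dx dy = 8748.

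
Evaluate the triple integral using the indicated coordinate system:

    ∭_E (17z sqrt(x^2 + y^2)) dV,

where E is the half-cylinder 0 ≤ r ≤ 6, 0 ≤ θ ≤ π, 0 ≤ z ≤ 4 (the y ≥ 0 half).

In cylindrical coordinates, x = r cos(θ), y = r sin(θ), z = z, and dV = r dr dθ dz.

The integrand becomes 17r z, so

    ∭_E (17z sqrt(x^2 + y^2)) dV = ∫_{0}^{π} ∫_{0}^{6} ∫_{0}^{4} (17r z) · r dz dr dθ.

Inner (z): 136r^2.
Middle (r from 0 to 6): 9792.
Outer (θ): 9792π.

Therefore the triple integral equals 9792π.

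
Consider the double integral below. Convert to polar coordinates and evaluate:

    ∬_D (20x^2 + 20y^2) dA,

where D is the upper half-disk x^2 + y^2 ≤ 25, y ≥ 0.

The region D is 0 ≤ r ≤ 5, 0 ≤ θ ≤ π in polar coordinates, where x = r cos(θ), y = r sin(θ), and dA = r dr dθ.

Under the substitution, the integrand becomes 20r^2, so

    ∬_D (20x^2 + 20y^2) dA = ∫_{0}^{π} ∫_{0}^{5} (20r^2) · r dr dθ.

Inner integral (in r): ∫_{0}^{5} (20r^2) · r dr = 3125.

Outer integral (in θ): ∫_{0}^{π} (3125) dθ = 3125π.

Therefore ∬_D (20x^2 + 20y^2) dA = 3125π.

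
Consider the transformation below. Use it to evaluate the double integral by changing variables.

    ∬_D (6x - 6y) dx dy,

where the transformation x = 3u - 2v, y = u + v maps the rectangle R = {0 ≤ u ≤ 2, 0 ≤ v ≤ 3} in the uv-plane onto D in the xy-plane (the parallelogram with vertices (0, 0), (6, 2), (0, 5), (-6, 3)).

Compute the Jacobian determinant of (x, y) with respect to (u, v):

    ∂(x,y)/∂(u,v) = | 3  -2 | = (3)(1) - (-2)(1) = 5.
                   | 1  1 |

Its absolute value is |J| = 5 (the area scaling factor).

Substituting x = 3u - 2v, y = u + v into the integrand,

    6x - 6y → 12u - 18v,

so the integral becomes

    ∬_R (12u - 18v) · |J| du dv = ∫_0^2 ∫_0^3 (60u - 90v) dv du.

Inner (v): 180u - 405.
Outer (u): -450.

Therefore ∬_D (6x - 6y) dx dy = -450.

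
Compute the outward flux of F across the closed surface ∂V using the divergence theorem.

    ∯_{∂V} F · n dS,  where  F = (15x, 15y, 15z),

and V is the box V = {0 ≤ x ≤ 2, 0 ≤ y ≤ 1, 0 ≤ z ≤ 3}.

By the divergence theorem,

    ∯_{∂V} F · n dS = ∭_V (∇ · F) dV.

Compute the divergence:
    ∇ · F = ∂F_x/∂x + ∂F_y/∂y + ∂F_z/∂z = 15 + 15 + 15 = 45.

V is a rectangular box, so dV = dx dy dz with 0 ≤ x ≤ 2, 0 ≤ y ≤ 1, 0 ≤ z ≤ 3.

Integrate (45) over V as an iterated integral:

    ∭_V (∇·F) dV = ∫_0^{2} ∫_0^{1} ∫_0^{3} (45) dz dy dx.

Inner (z from 0 to 3): 135.
Middle (y from 0 to 1): 135.
Outer (x from 0 to 2): 270.

Therefore ∯_{∂V} F · n dS = 270.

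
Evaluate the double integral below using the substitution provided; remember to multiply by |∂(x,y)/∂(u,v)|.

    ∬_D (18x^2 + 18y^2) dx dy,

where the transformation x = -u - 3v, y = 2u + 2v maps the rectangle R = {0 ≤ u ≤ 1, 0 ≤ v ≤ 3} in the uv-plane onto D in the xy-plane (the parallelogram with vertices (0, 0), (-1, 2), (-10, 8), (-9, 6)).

Compute the Jacobian determinant of (x, y) with respect to (u, v):

    ∂(x,y)/∂(u,v) = | -1  -3 | = (-1)(2) - (-3)(2) = 4.
                   | 2  2 |

Its absolute value is |J| = 4 (the area scaling factor).

Substituting x = -u - 3v, y = 2u + 2v into the integrand,

    18x^2 + 18y^2 → 90u^2 + 252u v + 234v^2,

so the integral becomes

    ∬_R (90u^2 + 252u v + 234v^2) · |J| du dv = ∫_0^1 ∫_0^3 (360u^2 + 1008u v + 936v^2) dv du.

Inner (v): 1080u^2 + 4536u + 8424.
Outer (u): 11052.

Therefore ∬_D (18x^2 + 18y^2) dx dy = 11052.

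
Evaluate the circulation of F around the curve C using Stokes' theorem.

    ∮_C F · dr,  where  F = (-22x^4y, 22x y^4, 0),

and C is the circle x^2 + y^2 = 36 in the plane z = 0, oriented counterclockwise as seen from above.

Let S be the flat disk x^2 + y^2 ≤ 36 in the plane z = 0, with upward unit normal n̂ = ẑ. By Stokes' theorem,

    ∮_C F · dr = ∬_S (∇ × F) · n̂ dS = ∬_D (curl F)_z dA,

where D is the disk x^2 + y^2 ≤ 36.

Compute the curl of F = (-22x^4y, 22x y^4, 0):
    (∇ × F)_x = ∂F_z/∂y - ∂F_y/∂z = 0,
    (∇ × F)_y = ∂F_x/∂z - ∂F_z/∂x = 0,
    (∇ × F)_z = ∂F_y/∂x - ∂F_x/∂y = 22x^4 + 22y^4.

On z = 0, (curl F)_z = 22x^4 + 22y^4.

Convert to polar (x = r cos θ, y = r sin θ, dA = r dr dθ); the integrand becomes 22r^4(sin(θ)^4 + cos(θ)^4), so

    ∬_D (curl F)_z dA = ∫_0^{2π} ∫_0^{6} (22r^4(sin(θ)^4 + cos(θ)^4)) · r dr dθ.

Inner (r from 0 to 6): 171072sin(θ)^4 + 171072cos(θ)^4.
Outer (θ from 0 to 2π): 256608π.

Therefore ∮_C F · dr = 256608π.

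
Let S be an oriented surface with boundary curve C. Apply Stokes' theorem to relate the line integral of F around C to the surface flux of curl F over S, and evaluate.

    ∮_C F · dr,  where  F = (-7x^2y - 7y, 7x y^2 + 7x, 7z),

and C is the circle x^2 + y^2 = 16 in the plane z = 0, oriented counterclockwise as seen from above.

Let S be the flat disk x^2 + y^2 ≤ 16 in the plane z = 0, with upward unit normal n̂ = ẑ. By Stokes' theorem,

    ∮_C F · dr = ∬_S (∇ × F) · n̂ dS = ∬_D (curl F)_z dA,

where D is the disk x^2 + y^2 ≤ 16.

Compute the curl of F = (-7x^2y - 7y, 7x y^2 + 7x, 7z):
    (∇ × F)_x = ∂F_z/∂y - ∂F_y/∂z = 0,
    (∇ × F)_y = ∂F_x/∂z - ∂F_z/∂x = 0,
    (∇ × F)_z = ∂F_y/∂x - ∂F_x/∂y = 7x^2 + 7y^2 + 14.

On z = 0, (curl F)_z = 7x^2 + 7y^2 + 14.

Convert to polar (x = r cos θ, y = r sin θ, dA = r dr dθ); the integrand becomes 7r^2 + 14, so

    ∬_D (curl F)_z dA = ∫_0^{2π} ∫_0^{4} (7r^2 + 14) · r dr dθ.

Inner (r from 0 to 4): 560.
Outer (θ from 0 to 2π): 1120π.

Therefore ∮_C F · dr = 1120π.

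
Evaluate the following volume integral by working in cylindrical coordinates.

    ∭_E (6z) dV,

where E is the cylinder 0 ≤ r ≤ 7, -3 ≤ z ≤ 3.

In cylindrical coordinates, x = r cos(θ), y = r sin(θ), z = z, and dV = r dr dθ dz.

The integrand becomes 6z, so

    ∭_E (6z) dV = ∫_{0}^{2π} ∫_{0}^{7} ∫_{-3}^{3} (6z) · r dz dr dθ.

Inner (z): 0.
Middle (r from 0 to 7): 0.
Outer (θ): 0.

Therefore the triple integral equals 0.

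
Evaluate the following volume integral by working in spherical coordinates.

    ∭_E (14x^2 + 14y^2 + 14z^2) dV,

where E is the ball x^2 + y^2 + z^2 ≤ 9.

In spherical coordinates, x = ρ sin(φ) cos(θ), y = ρ sin(φ) sin(θ), z = ρ cos(φ), and dV = ρ^2 sin(φ) dρ dφ dθ.

The integrand becomes 14ρ^2, so

    ∭_E (14x^2 + 14y^2 + 14z^2) dV = ∫_{0}^{2π} ∫_{0}^{π} ∫_{0}^{3} (14ρ^2) · ρ^2 sin(φ) dρ dφ dθ.

Inner (ρ): 3402sin(φ)/5.
Middle (φ): 6804/5.
Outer (θ): 13608π/5.

Therefore the triple integral equals 13608π/5.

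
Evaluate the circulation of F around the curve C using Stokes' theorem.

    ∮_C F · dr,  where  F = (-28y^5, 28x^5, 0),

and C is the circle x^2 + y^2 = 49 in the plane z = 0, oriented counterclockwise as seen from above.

Let S be the flat disk x^2 + y^2 ≤ 49 in the plane z = 0, with upward unit normal n̂ = ẑ. By Stokes' theorem,

    ∮_C F · dr = ∬_S (∇ × F) · n̂ dS = ∬_D (curl F)_z dA,

where D is the disk x^2 + y^2 ≤ 49.

Compute the curl of F = (-28y^5, 28x^5, 0):
    (∇ × F)_x = ∂F_z/∂y - ∂F_y/∂z = 0,
    (∇ × F)_y = ∂F_x/∂z - ∂F_z/∂x = 0,
    (∇ × F)_z = ∂F_y/∂x - ∂F_x/∂y = 140x^4 + 140y^4.

On z = 0, (curl F)_z = 140x^4 + 140y^4.

Convert to polar (x = r cos θ, y = r sin θ, dA = r dr dθ); the integrand becomes 140r^4(sin(θ)^4 + cos(θ)^4), so

    ∬_D (curl F)_z dA = ∫_0^{2π} ∫_0^{7} (140r^4(sin(θ)^4 + cos(θ)^4)) · r dr dθ.

Inner (r from 0 to 7): 8235430sin(θ)^4/3 + 8235430cos(θ)^4/3.
Outer (θ from 0 to 2π): 4117715π.

Therefore ∮_C F · dr = 4117715π.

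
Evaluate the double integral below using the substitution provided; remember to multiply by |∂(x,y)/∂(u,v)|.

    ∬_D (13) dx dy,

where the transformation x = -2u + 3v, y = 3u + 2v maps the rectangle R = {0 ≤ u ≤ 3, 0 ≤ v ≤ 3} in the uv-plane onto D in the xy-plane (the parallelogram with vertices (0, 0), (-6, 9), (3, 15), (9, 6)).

Compute the Jacobian determinant of (x, y) with respect to (u, v):

    ∂(x,y)/∂(u,v) = | -2  3 | = (-2)(2) - (3)(3) = -13.
                   | 3  2 |

Its absolute value is |J| = 13 (the area scaling factor).

Substituting x = -2u + 3v, y = 3u + 2v into the integrand,

    13 → 13,

so the integral becomes

    ∬_R (13) · |J| du dv = ∫_0^3 ∫_0^3 (169) dv du.

Inner (v): 507.
Outer (u): 1521.

Therefore ∬_D (13) dx dy = 1521.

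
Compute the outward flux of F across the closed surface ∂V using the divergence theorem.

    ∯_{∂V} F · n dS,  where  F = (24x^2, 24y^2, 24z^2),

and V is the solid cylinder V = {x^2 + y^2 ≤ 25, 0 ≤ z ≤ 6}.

By the divergence theorem,

    ∯_{∂V} F · n dS = ∭_V (∇ · F) dV.

Compute the divergence:
    ∇ · F = ∂F_x/∂x + ∂F_y/∂y + ∂F_z/∂z = 48x + 48y + 48z.

In cylindrical coordinates, x = r cos(θ), y = r sin(θ), z = z, dV = r dr dθ dz, with 0 ≤ r ≤ 5, 0 ≤ θ ≤ 2π, 0 ≤ z ≤ 6.

The integrand, after substitution and multiplying by the volume element, becomes (48sqrt(2)r sin(θ + π/4) + 48z) · r, so

    ∭_V (∇·F) dV = ∫_0^{2π} ∫_0^{5} ∫_0^{6} (48sqrt(2)r sin(θ + π/4) + 48z) · r dz dr dθ.

Inner (z from 0 to 6): 288r (sqrt(2)r sin(θ + π/4) + 3).
Middle (r from 0 to 5): 12000sqrt(2)sin(θ + π/4) + 10800.
Outer (θ from 0 to 2π): 21600π.

Therefore ∯_{∂V} F · n dS = 21600π.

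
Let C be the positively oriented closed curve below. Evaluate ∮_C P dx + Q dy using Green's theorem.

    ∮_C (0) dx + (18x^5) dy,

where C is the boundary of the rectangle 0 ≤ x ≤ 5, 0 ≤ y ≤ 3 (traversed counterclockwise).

Green's theorem converts the closed line integral into a double integral over the enclosed region D:

    ∮_C P dx + Q dy = ∬_D (∂Q/∂x - ∂P/∂y) dA.

Here P = 0, Q = 18x^5, so

    ∂Q/∂x = 90x^4,    ∂P/∂y = 0,
    ∂Q/∂x - ∂P/∂y = 90x^4.

D is the region 0 ≤ x ≤ 5, 0 ≤ y ≤ 3. Evaluating the double integral:

    ∬_D (90x^4) dA = ∫_0^{5} ∫_0^{3} (90x^4) dy dx.

Inner (y from 0 to 3): 270x^4.
Outer (x from 0 to 5): 168750.

Therefore ∮_C P dx + Q dy = 168750.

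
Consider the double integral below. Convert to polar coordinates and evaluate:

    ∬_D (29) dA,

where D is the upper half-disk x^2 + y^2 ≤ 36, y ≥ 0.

The region D is 0 ≤ r ≤ 6, 0 ≤ θ ≤ π in polar coordinates, where x = r cos(θ), y = r sin(θ), and dA = r dr dθ.

Under the substitution, the integrand becomes 29, so

    ∬_D (29) dA = ∫_{0}^{π} ∫_{0}^{6} (29) · r dr dθ.

Inner integral (in r): ∫_{0}^{6} (29) · r dr = 522.

Outer integral (in θ): ∫_{0}^{π} (522) dθ = 522π.

Therefore ∬_D (29) dA = 522π.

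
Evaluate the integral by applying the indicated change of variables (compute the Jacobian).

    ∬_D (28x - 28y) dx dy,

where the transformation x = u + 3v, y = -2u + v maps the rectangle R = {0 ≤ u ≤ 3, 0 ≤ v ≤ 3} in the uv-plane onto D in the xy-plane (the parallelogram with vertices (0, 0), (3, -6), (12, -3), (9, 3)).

Compute the Jacobian determinant of (x, y) with respect to (u, v):

    ∂(x,y)/∂(u,v) = | 1  3 | = (1)(1) - (3)(-2) = 7.
                   | -2  1 |

Its absolute value is |J| = 7 (the area scaling factor).

Substituting x = u + 3v, y = -2u + v into the integrand,

    28x - 28y → 84u + 56v,

so the integral becomes

    ∬_R (84u + 56v) · |J| du dv = ∫_0^3 ∫_0^3 (588u + 392v) dv du.

Inner (v): 1764u + 1764.
Outer (u): 13230.

Therefore ∬_D (28x - 28y) dx dy = 13230.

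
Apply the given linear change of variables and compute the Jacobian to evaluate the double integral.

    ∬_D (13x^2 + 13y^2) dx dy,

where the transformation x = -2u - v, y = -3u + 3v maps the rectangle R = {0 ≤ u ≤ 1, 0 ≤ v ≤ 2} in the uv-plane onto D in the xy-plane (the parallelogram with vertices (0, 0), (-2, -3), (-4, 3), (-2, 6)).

Compute the Jacobian determinant of (x, y) with respect to (u, v):

    ∂(x,y)/∂(u,v) = | -2  -1 | = (-2)(3) - (-1)(-3) = -9.
                   | -3  3 |

Its absolute value is |J| = 9 (the area scaling factor).

Substituting x = -2u - v, y = -3u + 3v into the integrand,

    13x^2 + 13y^2 → 169u^2 - 182u v + 130v^2,

so the integral becomes

    ∬_R (169u^2 - 182u v + 130v^2) · |J| du dv = ∫_0^1 ∫_0^2 (1521u^2 - 1638u v + 1170v^2) dv du.

Inner (v): 3042u^2 - 3276u + 3120.
Outer (u): 2496.

Therefore ∬_D (13x^2 + 13y^2) dx dy = 2496.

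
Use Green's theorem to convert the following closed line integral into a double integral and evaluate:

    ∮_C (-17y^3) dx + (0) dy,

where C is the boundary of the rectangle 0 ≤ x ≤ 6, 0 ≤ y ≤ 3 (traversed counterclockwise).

Green's theorem converts the closed line integral into a double integral over the enclosed region D:

    ∮_C P dx + Q dy = ∬_D (∂Q/∂x - ∂P/∂y) dA.

Here P = -17y^3, Q = 0, so

    ∂Q/∂x = 0,    ∂P/∂y = -51y^2,
    ∂Q/∂x - ∂P/∂y = 51y^2.

D is the region 0 ≤ x ≤ 6, 0 ≤ y ≤ 3. Evaluating the double integral:

    ∬_D (51y^2) dA = ∫_0^{6} ∫_0^{3} (51y^2) dy dx.

Inner (y from 0 to 3): 459.
Outer (x from 0 to 6): 2754.

Therefore ∮_C P dx + Q dy = 2754.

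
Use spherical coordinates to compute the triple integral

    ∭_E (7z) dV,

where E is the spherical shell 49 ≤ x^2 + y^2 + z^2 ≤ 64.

In spherical coordinates, x = ρ sin(φ) cos(θ), y = ρ sin(φ) sin(θ), z = ρ cos(φ), and dV = ρ^2 sin(φ) dρ dφ dθ.

The integrand becomes 7ρ cos(φ), so

    ∭_E (7z) dV = ∫_{0}^{2π} ∫_{0}^{π} ∫_{7}^{8} (7ρ cos(φ)) · ρ^2 sin(φ) dρ dφ dθ.

Inner (ρ): 11865sin(2φ)/8.
Middle (φ): 0.
Outer (θ): 0.

Therefore the triple integral equals 0.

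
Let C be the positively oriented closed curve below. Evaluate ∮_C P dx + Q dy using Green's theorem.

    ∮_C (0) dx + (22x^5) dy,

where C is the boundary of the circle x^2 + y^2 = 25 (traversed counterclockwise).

Green's theorem converts the closed line integral into a double integral over the enclosed region D:

    ∮_C P dx + Q dy = ∬_D (∂Q/∂x - ∂P/∂y) dA.

Here P = 0, Q = 22x^5, so

    ∂Q/∂x = 110x^4,    ∂P/∂y = 0,
    ∂Q/∂x - ∂P/∂y = 110x^4.

D is the region x^2 + y^2 ≤ 25. Evaluating the double integral:

In polar coordinates (x = r cos θ, y = r sin θ, dA = r dr dθ) the integrand becomes 110r^4cos(θ)^4, so

    ∬_D (110x^4) dA = ∫_0^{2π} ∫_0^{5} (110r^4cos(θ)^4) · r dr dθ.

Inner (r from 0 to 5): 859375cos(θ)^4/3.
Outer (θ from 0 to 2π): 859375π/4.

Therefore ∮_C P dx + Q dy = 859375π/4.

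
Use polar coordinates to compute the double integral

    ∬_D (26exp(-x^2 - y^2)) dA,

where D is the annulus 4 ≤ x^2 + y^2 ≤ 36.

The region D is 2 ≤ r ≤ 6, 0 ≤ θ ≤ 2π in polar coordinates, where x = r cos(θ), y = r sin(θ), and dA = r dr dθ.

Under the substitution, the integrand becomes 26exp(-r^2), so

    ∬_D (26exp(-x^2 - y^2)) dA = ∫_{0}^{2π} ∫_{2}^{6} (26exp(-r^2)) · r dr dθ.

Inner integral (in r): ∫_{2}^{6} (26exp(-r^2)) · r dr = -(13 - 13exp(32))exp(-36).

Outer integral (in θ): ∫_{0}^{2π} (-(13 - 13exp(32))exp(-36)) dθ = -26π (1 - exp(32))exp(-36).

Therefore ∬_D (26exp(-x^2 - y^2)) dA = -26π (1 - exp(32))exp(-36).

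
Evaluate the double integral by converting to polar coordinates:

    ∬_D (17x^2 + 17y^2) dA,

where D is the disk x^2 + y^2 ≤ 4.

The region D is 0 ≤ r ≤ 2, 0 ≤ θ ≤ 2π in polar coordinates, where x = r cos(θ), y = r sin(θ), and dA = r dr dθ.

Under the substitution, the integrand becomes 17r^2, so

    ∬_D (17x^2 + 17y^2) dA = ∫_{0}^{2π} ∫_{0}^{2} (17r^2) · r dr dθ.

Inner integral (in r): ∫_{0}^{2} (17r^2) · r dr = 68.

Outer integral (in θ): ∫_{0}^{2π} (68) dθ = 136π.

Therefore ∬_D (17x^2 + 17y^2) dA = 136π.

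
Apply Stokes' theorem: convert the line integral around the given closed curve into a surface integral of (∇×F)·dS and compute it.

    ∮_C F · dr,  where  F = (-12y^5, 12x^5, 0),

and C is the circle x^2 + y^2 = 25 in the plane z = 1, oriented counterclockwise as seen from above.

Let S be the flat disk x^2 + y^2 ≤ 25 in the plane z = 1, with upward unit normal n̂ = ẑ. By Stokes' theorem,

    ∮_C F · dr = ∬_S (∇ × F) · n̂ dS = ∬_D (curl F)_z dA,

where D is the disk x^2 + y^2 ≤ 25.

Compute the curl of F = (-12y^5, 12x^5, 0):
    (∇ × F)_x = ∂F_z/∂y - ∂F_y/∂z = 0,
    (∇ × F)_y = ∂F_x/∂z - ∂F_z/∂x = 0,
    (∇ × F)_z = ∂F_y/∂x - ∂F_x/∂y = 60x^4 + 60y^4.

On z = 1, (curl F)_z = 60x^4 + 60y^4.

Convert to polar (x = r cos θ, y = r sin θ, dA = r dr dθ); the integrand becomes 60r^4(sin(θ)^4 + cos(θ)^4), so

    ∬_D (curl F)_z dA = ∫_0^{2π} ∫_0^{5} (60r^4(sin(θ)^4 + cos(θ)^4)) · r dr dθ.

Inner (r from 0 to 5): 156250sin(θ)^4 + 156250cos(θ)^4.
Outer (θ from 0 to 2π): 234375π.

Therefore ∮_C F · dr = 234375π.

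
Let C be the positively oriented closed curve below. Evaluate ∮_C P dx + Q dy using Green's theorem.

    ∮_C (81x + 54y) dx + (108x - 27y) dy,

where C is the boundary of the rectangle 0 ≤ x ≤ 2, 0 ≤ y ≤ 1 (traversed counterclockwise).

Green's theorem converts the closed line integral into a double integral over the enclosed region D:

    ∮_C P dx + Q dy = ∬_D (∂Q/∂x - ∂P/∂y) dA.

Here P = 81x + 54y, Q = 108x - 27y, so

    ∂Q/∂x = 108,    ∂P/∂y = 54,
    ∂Q/∂x - ∂P/∂y = 54.

D is the region 0 ≤ x ≤ 2, 0 ≤ y ≤ 1. Evaluating the double integral:

    ∬_D (54) dA = ∫_0^{2} ∫_0^{1} (54) dy dx.

Inner (y from 0 to 1): 54.
Outer (x from 0 to 2): 108.

Therefore ∮_C P dx + Q dy = 108.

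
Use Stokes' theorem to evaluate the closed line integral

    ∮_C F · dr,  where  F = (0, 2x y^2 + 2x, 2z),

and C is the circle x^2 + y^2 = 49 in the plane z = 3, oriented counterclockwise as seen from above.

Let S be the flat disk x^2 + y^2 ≤ 49 in the plane z = 3, with upward unit normal n̂ = ẑ. By Stokes' theorem,

    ∮_C F · dr = ∬_S (∇ × F) · n̂ dS = ∬_D (curl F)_z dA,

where D is the disk x^2 + y^2 ≤ 49.

Compute the curl of F = (0, 2x y^2 + 2x, 2z):
    (∇ × F)_x = ∂F_z/∂y - ∂F_y/∂z = 0,
    (∇ × F)_y = ∂F_x/∂z - ∂F_z/∂x = 0,
    (∇ × F)_z = ∂F_y/∂x - ∂F_x/∂y = 2y^2 + 2.

On z = 3, (curl F)_z = 2y^2 + 2.

Convert to polar (x = r cos θ, y = r sin θ, dA = r dr dθ); the integrand becomes 2r^2sin(θ)^2 + 2, so

    ∬_D (curl F)_z dA = ∫_0^{2π} ∫_0^{7} (2r^2sin(θ)^2 + 2) · r dr dθ.

Inner (r from 0 to 7): 2401sin(θ)^2/2 + 49.
Outer (θ from 0 to 2π): 2597π/2.

Therefore ∮_C F · dr = 2597π/2.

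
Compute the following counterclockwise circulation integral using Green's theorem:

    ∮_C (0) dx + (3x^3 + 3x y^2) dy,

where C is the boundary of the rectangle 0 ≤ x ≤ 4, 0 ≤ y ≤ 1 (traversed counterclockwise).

Green's theorem converts the closed line integral into a double integral over the enclosed region D:

    ∮_C P dx + Q dy = ∬_D (∂Q/∂x - ∂P/∂y) dA.

Here P = 0, Q = 3x^3 + 3x y^2, so

    ∂Q/∂x = 9x^2 + 3y^2,    ∂P/∂y = 0,
    ∂Q/∂x - ∂P/∂y = 9x^2 + 3y^2.

D is the region 0 ≤ x ≤ 4, 0 ≤ y ≤ 1. Evaluating the double integral:

    ∬_D (9x^2 + 3y^2) dA = ∫_0^{4} ∫_0^{1} (9x^2 + 3y^2) dy dx.

Inner (y from 0 to 1): 9x^2 + 1.
Outer (x from 0 to 4): 196.

Therefore ∮_C P dx + Q dy = 196.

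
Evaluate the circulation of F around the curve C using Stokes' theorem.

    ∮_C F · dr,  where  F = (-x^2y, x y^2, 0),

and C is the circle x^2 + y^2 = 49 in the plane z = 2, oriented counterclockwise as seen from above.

Let S be the flat disk x^2 + y^2 ≤ 49 in the plane z = 2, with upward unit normal n̂ = ẑ. By Stokes' theorem,

    ∮_C F · dr = ∬_S (∇ × F) · n̂ dS = ∬_D (curl F)_z dA,

where D is the disk x^2 + y^2 ≤ 49.

Compute the curl of F = (-x^2y, x y^2, 0):
    (∇ × F)_x = ∂F_z/∂y - ∂F_y/∂z = 0,
    (∇ × F)_y = ∂F_x/∂z - ∂F_z/∂x = 0,
    (∇ × F)_z = ∂F_y/∂x - ∂F_x/∂y = x^2 + y^2.

On z = 2, (curl F)_z = x^2 + y^2.

Convert to polar (x = r cos θ, y = r sin θ, dA = r dr dθ); the integrand becomes r^2, so

    ∬_D (curl F)_z dA = ∫_0^{2π} ∫_0^{7} (r^2) · r dr dθ.

Inner (r from 0 to 7): 2401/4.
Outer (θ from 0 to 2π): 2401π/2.

Therefore ∮_C F · dr = 2401π/2.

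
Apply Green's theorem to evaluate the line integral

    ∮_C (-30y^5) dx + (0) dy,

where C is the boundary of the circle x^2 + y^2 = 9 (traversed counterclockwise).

Green's theorem converts the closed line integral into a double integral over the enclosed region D:

    ∮_C P dx + Q dy = ∬_D (∂Q/∂x - ∂P/∂y) dA.

Here P = -30y^5, Q = 0, so

    ∂Q/∂x = 0,    ∂P/∂y = -150y^4,
    ∂Q/∂x - ∂P/∂y = 150y^4.

D is the region x^2 + y^2 ≤ 9. Evaluating the double integral:

In polar coordinates (x = r cos θ, y = r sin θ, dA = r dr dθ) the integrand becomes 150r^4sin(θ)^4, so

    ∬_D (150y^4) dA = ∫_0^{2π} ∫_0^{3} (150r^4sin(θ)^4) · r dr dθ.

Inner (r from 0 to 3): 18225sin(θ)^4.
Outer (θ from 0 to 2π): 54675π/4.

Therefore ∮_C P dx + Q dy = 54675π/4.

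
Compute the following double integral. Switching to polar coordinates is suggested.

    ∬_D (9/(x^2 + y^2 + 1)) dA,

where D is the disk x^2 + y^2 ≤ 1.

The region D is 0 ≤ r ≤ 1, 0 ≤ θ ≤ 2π in polar coordinates, where x = r cos(θ), y = r sin(θ), and dA = r dr dθ.

Under the substitution, the integrand becomes 9/(r^2 + 1), so

    ∬_D (9/(x^2 + y^2 + 1)) dA = ∫_{0}^{2π} ∫_{0}^{1} (9/(r^2 + 1)) · r dr dθ.

Inner integral (in r): ∫_{0}^{1} (9/(r^2 + 1)) · r dr = 9log(2)/2.

Outer integral (in θ): ∫_{0}^{2π} (9log(2)/2) dθ = 9π log(2).

Therefore ∬_D (9/(x^2 + y^2 + 1)) dA = 9π log(2).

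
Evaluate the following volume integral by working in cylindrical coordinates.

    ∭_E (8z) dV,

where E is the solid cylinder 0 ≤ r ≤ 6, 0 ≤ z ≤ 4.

In cylindrical coordinates, x = r cos(θ), y = r sin(θ), z = z, and dV = r dr dθ dz.

The integrand becomes 8z, so

    ∭_E (8z) dV = ∫_{0}^{2π} ∫_{0}^{6} ∫_{0}^{4} (8z) · r dz dr dθ.

Inner (z): 64r.
Middle (r from 0 to 6): 1152.
Outer (θ): 2304π.

Therefore the triple integral equals 2304π.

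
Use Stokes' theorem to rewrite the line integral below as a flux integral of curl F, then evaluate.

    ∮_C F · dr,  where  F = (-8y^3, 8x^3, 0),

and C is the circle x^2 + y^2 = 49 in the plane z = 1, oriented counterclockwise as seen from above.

Let S be the flat disk x^2 + y^2 ≤ 49 in the plane z = 1, with upward unit normal n̂ = ẑ. By Stokes' theorem,

    ∮_C F · dr = ∬_S (∇ × F) · n̂ dS = ∬_D (curl F)_z dA,

where D is the disk x^2 + y^2 ≤ 49.

Compute the curl of F = (-8y^3, 8x^3, 0):
    (∇ × F)_x = ∂F_z/∂y - ∂F_y/∂z = 0,
    (∇ × F)_y = ∂F_x/∂z - ∂F_z/∂x = 0,
    (∇ × F)_z = ∂F_y/∂x - ∂F_x/∂y = 24x^2 + 24y^2.

On z = 1, (curl F)_z = 24x^2 + 24y^2.

Convert to polar (x = r cos θ, y = r sin θ, dA = r dr dθ); the integrand becomes 24r^2, so

    ∬_D (curl F)_z dA = ∫_0^{2π} ∫_0^{7} (24r^2) · r dr dθ.

Inner (r from 0 to 7): 14406.
Outer (θ from 0 to 2π): 28812π.

Therefore ∮_C F · dr = 28812π.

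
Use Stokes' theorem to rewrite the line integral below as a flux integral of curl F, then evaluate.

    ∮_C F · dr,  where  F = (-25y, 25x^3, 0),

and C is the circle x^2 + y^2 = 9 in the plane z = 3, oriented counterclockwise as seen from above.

Let S be the flat disk x^2 + y^2 ≤ 9 in the plane z = 3, with upward unit normal n̂ = ẑ. By Stokes' theorem,

    ∮_C F · dr = ∬_S (∇ × F) · n̂ dS = ∬_D (curl F)_z dA,

where D is the disk x^2 + y^2 ≤ 9.

Compute the curl of F = (-25y, 25x^3, 0):
    (∇ × F)_x = ∂F_z/∂y - ∂F_y/∂z = 0,
    (∇ × F)_y = ∂F_x/∂z - ∂F_z/∂x = 0,
    (∇ × F)_z = ∂F_y/∂x - ∂F_x/∂y = 75x^2 + 25.

On z = 3, (curl F)_z = 75x^2 + 25.

Convert to polar (x = r cos θ, y = r sin θ, dA = r dr dθ); the integrand becomes 75r^2cos(θ)^2 + 25, so

    ∬_D (curl F)_z dA = ∫_0^{2π} ∫_0^{3} (75r^2cos(θ)^2 + 25) · r dr dθ.

Inner (r from 0 to 3): 6075cos(θ)^2/4 + 225/2.
Outer (θ from 0 to 2π): 6975π/4.

Therefore ∮_C F · dr = 6975π/4.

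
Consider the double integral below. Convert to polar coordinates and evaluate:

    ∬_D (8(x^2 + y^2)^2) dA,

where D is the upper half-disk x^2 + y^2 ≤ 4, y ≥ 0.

The region D is 0 ≤ r ≤ 2, 0 ≤ θ ≤ π in polar coordinates, where x = r cos(θ), y = r sin(θ), and dA = r dr dθ.

Under the substitution, the integrand becomes 8r^4, so

    ∬_D (8(x^2 + y^2)^2) dA = ∫_{0}^{π} ∫_{0}^{2} (8r^4) · r dr dθ.

Inner integral (in r): ∫_{0}^{2} (8r^4) · r dr = 256/3.

Outer integral (in θ): ∫_{0}^{π} (256/3) dθ = 256π/3.

Therefore ∬_D (8(x^2 + y^2)^2) dA = 256π/3.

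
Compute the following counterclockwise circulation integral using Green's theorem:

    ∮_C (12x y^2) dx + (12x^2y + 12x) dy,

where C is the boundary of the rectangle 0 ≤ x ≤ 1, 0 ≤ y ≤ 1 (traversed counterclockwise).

Green's theorem converts the closed line integral into a double integral over the enclosed region D:

    ∮_C P dx + Q dy = ∬_D (∂Q/∂x - ∂P/∂y) dA.

Here P = 12x y^2, Q = 12x^2y + 12x, so

    ∂Q/∂x = 24x y + 12,    ∂P/∂y = 24x y,
    ∂Q/∂x - ∂P/∂y = 12.

D is the region 0 ≤ x ≤ 1, 0 ≤ y ≤ 1. Evaluating the double integral:

    ∬_D (12) dA = ∫_0^{1} ∫_0^{1} (12) dy dx.

Inner (y from 0 to 1): 12.
Outer (x from 0 to 1): 12.

Therefore ∮_C P dx + Q dy = 12.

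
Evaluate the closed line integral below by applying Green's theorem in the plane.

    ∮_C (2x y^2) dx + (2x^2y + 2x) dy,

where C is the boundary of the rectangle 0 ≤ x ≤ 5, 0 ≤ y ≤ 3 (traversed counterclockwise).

Green's theorem converts the closed line integral into a double integral over the enclosed region D:

    ∮_C P dx + Q dy = ∬_D (∂Q/∂x - ∂P/∂y) dA.

Here P = 2x y^2, Q = 2x^2y + 2x, so

    ∂Q/∂x = 4x y + 2,    ∂P/∂y = 4x y,
    ∂Q/∂x - ∂P/∂y = 2.

D is the region 0 ≤ x ≤ 5, 0 ≤ y ≤ 3. Evaluating the double integral:

    ∬_D (2) dA = ∫_0^{5} ∫_0^{3} (2) dy dx.

Inner (y from 0 to 3): 6.
Outer (x from 0 to 5): 30.

Therefore ∮_C P dx + Q dy = 30.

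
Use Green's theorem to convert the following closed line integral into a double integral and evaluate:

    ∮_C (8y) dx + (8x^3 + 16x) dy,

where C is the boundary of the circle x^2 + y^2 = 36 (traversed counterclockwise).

Green's theorem converts the closed line integral into a double integral over the enclosed region D:

    ∮_C P dx + Q dy = ∬_D (∂Q/∂x - ∂P/∂y) dA.

Here P = 8y, Q = 8x^3 + 16x, so

    ∂Q/∂x = 24x^2 + 16,    ∂P/∂y = 8,
    ∂Q/∂x - ∂P/∂y = 24x^2 + 8.

D is the region x^2 + y^2 ≤ 36. Evaluating the double integral:

In polar coordinates (x = r cos θ, y = r sin θ, dA = r dr dθ) the integrand becomes 24r^2cos(θ)^2 + 8, so

    ∬_D (24x^2 + 8) dA = ∫_0^{2π} ∫_0^{6} (24r^2cos(θ)^2 + 8) · r dr dθ.

Inner (r from 0 to 6): 7776cos(θ)^2 + 144.
Outer (θ from 0 to 2π): 8064π.

Therefore ∮_C P dx + Q dy = 8064π.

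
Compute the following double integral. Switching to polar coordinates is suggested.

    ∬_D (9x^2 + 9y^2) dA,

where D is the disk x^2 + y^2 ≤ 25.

The region D is 0 ≤ r ≤ 5, 0 ≤ θ ≤ 2π in polar coordinates, where x = r cos(θ), y = r sin(θ), and dA = r dr dθ.

Under the substitution, the integrand becomes 9r^2, so

    ∬_D (9x^2 + 9y^2) dA = ∫_{0}^{2π} ∫_{0}^{5} (9r^2) · r dr dθ.

Inner integral (in r): ∫_{0}^{5} (9r^2) · r dr = 5625/4.

Outer integral (in θ): ∫_{0}^{2π} (5625/4) dθ = 5625π/2.

Therefore ∬_D (9x^2 + 9y^2) dA = 5625π/2.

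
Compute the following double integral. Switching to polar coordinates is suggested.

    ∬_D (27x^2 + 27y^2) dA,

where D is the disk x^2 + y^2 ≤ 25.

The region D is 0 ≤ r ≤ 5, 0 ≤ θ ≤ 2π in polar coordinates, where x = r cos(θ), y = r sin(θ), and dA = r dr dθ.

Under the substitution, the integrand becomes 27r^2, so

    ∬_D (27x^2 + 27y^2) dA = ∫_{0}^{2π} ∫_{0}^{5} (27r^2) · r dr dθ.

Inner integral (in r): ∫_{0}^{5} (27r^2) · r dr = 16875/4.

Outer integral (in θ): ∫_{0}^{2π} (16875/4) dθ = 16875π/2.

Therefore ∬_D (27x^2 + 27y^2) dA = 16875π/2.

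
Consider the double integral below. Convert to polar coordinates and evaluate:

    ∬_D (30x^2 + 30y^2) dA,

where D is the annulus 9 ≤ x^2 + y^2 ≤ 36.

The region D is 3 ≤ r ≤ 6, 0 ≤ θ ≤ 2π in polar coordinates, where x = r cos(θ), y = r sin(θ), and dA = r dr dθ.

Under the substitution, the integrand becomes 30r^2, so

    ∬_D (30x^2 + 30y^2) dA = ∫_{0}^{2π} ∫_{3}^{6} (30r^2) · r dr dθ.

Inner integral (in r): ∫_{3}^{6} (30r^2) · r dr = 18225/2.

Outer integral (in θ): ∫_{0}^{2π} (18225/2) dθ = 18225π.

Therefore ∬_D (30x^2 + 30y^2) dA = 18225π.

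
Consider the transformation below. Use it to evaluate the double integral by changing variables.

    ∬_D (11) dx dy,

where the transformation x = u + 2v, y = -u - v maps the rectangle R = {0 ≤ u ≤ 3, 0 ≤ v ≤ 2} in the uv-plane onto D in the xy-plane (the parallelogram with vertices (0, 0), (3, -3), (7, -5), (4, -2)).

Compute the Jacobian determinant of (x, y) with respect to (u, v):

    ∂(x,y)/∂(u,v) = | 1  2 | = (1)(-1) - (2)(-1) = 1.
                   | -1  -1 |

Its absolute value is |J| = 1 (the area scaling factor).

Substituting x = u + 2v, y = -u - v into the integrand,

    11 → 11,

so the integral becomes

    ∬_R (11) · |J| du dv = ∫_0^3 ∫_0^2 (11) dv du.

Inner (v): 22.
Outer (u): 66.

Therefore ∬_D (11) dx dy = 66.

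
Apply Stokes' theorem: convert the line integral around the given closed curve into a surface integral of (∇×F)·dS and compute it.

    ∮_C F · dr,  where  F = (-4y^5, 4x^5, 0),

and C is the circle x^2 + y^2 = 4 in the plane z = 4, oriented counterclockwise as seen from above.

Let S be the flat disk x^2 + y^2 ≤ 4 in the plane z = 4, with upward unit normal n̂ = ẑ. By Stokes' theorem,

    ∮_C F · dr = ∬_S (∇ × F) · n̂ dS = ∬_D (curl F)_z dA,

where D is the disk x^2 + y^2 ≤ 4.

Compute the curl of F = (-4y^5, 4x^5, 0):
    (∇ × F)_x = ∂F_z/∂y - ∂F_y/∂z = 0,
    (∇ × F)_y = ∂F_x/∂z - ∂F_z/∂x = 0,
    (∇ × F)_z = ∂F_y/∂x - ∂F_x/∂y = 20x^4 + 20y^4.

On z = 4, (curl F)_z = 20x^4 + 20y^4.

Convert to polar (x = r cos θ, y = r sin θ, dA = r dr dθ); the integrand becomes 20r^4(sin(θ)^4 + cos(θ)^4), so

    ∬_D (curl F)_z dA = ∫_0^{2π} ∫_0^{2} (20r^4(sin(θ)^4 + cos(θ)^4)) · r dr dθ.

Inner (r from 0 to 2): 640sin(θ)^4/3 + 640cos(θ)^4/3.
Outer (θ from 0 to 2π): 320π.

Therefore ∮_C F · dr = 320π.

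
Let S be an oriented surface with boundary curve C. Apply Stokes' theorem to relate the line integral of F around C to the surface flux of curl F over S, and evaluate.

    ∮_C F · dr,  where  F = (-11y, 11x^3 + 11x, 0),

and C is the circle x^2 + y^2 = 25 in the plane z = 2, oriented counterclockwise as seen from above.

Let S be the flat disk x^2 + y^2 ≤ 25 in the plane z = 2, with upward unit normal n̂ = ẑ. By Stokes' theorem,

    ∮_C F · dr = ∬_S (∇ × F) · n̂ dS = ∬_D (curl F)_z dA,

where D is the disk x^2 + y^2 ≤ 25.

Compute the curl of F = (-11y, 11x^3 + 11x, 0):
    (∇ × F)_x = ∂F_z/∂y - ∂F_y/∂z = 0,
    (∇ × F)_y = ∂F_x/∂z - ∂F_z/∂x = 0,
    (∇ × F)_z = ∂F_y/∂x - ∂F_x/∂y = 33x^2 + 22.

On z = 2, (curl F)_z = 33x^2 + 22.

Convert to polar (x = r cos θ, y = r sin θ, dA = r dr dθ); the integrand becomes 33r^2cos(θ)^2 + 22, so

    ∬_D (curl F)_z dA = ∫_0^{2π} ∫_0^{5} (33r^2cos(θ)^2 + 22) · r dr dθ.

Inner (r from 0 to 5): 20625cos(θ)^2/4 + 275.
Outer (θ from 0 to 2π): 22825π/4.

Therefore ∮_C F · dr = 22825π/4.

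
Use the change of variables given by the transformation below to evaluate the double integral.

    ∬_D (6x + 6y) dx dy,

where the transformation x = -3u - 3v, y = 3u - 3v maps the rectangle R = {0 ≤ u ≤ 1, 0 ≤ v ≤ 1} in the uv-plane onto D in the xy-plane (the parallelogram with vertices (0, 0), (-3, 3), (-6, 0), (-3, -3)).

Compute the Jacobian determinant of (x, y) with respect to (u, v):

    ∂(x,y)/∂(u,v) = | -3  -3 | = (-3)(-3) - (-3)(3) = 18.
                   | 3  -3 |

Its absolute value is |J| = 18 (the area scaling factor).

Substituting x = -3u - 3v, y = 3u - 3v into the integrand,

    6x + 6y → -36v,

so the integral becomes

    ∬_R (-36v) · |J| du dv = ∫_0^1 ∫_0^1 (-648v) dv du.

Inner (v): -324.
Outer (u): -324.

Therefore ∬_D (6x + 6y) dx dy = -324.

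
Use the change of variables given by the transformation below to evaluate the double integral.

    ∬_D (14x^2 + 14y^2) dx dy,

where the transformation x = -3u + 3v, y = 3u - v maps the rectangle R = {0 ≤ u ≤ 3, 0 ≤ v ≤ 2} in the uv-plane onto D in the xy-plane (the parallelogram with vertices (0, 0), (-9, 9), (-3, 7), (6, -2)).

Compute the Jacobian determinant of (x, y) with respect to (u, v):

    ∂(x,y)/∂(u,v) = | -3  3 | = (-3)(-1) - (3)(3) = -6.
                   | 3  -1 |

Its absolute value is |J| = 6 (the area scaling factor).

Substituting x = -3u + 3v, y = 3u - v into the integrand,

    14x^2 + 14y^2 → 252u^2 - 336u v + 140v^2,

so the integral becomes

    ∬_R (252u^2 - 336u v + 140v^2) · |J| du dv = ∫_0^3 ∫_0^2 (1512u^2 - 2016u v + 840v^2) dv du.

Inner (v): 3024u^2 - 4032u + 2240.
Outer (u): 15792.

Therefore ∬_D (14x^2 + 14y^2) dx dy = 15792.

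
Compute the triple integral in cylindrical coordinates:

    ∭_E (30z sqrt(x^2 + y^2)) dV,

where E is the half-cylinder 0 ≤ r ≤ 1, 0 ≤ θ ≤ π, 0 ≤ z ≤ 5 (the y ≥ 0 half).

In cylindrical coordinates, x = r cos(θ), y = r sin(θ), z = z, and dV = r dr dθ dz.

The integrand becomes 30r z, so

    ∭_E (30z sqrt(x^2 + y^2)) dV = ∫_{0}^{π} ∫_{0}^{1} ∫_{0}^{5} (30r z) · r dz dr dθ.

Inner (z): 375r^2.
Middle (r from 0 to 1): 125.
Outer (θ): 125π.

Therefore the triple integral equals 125π.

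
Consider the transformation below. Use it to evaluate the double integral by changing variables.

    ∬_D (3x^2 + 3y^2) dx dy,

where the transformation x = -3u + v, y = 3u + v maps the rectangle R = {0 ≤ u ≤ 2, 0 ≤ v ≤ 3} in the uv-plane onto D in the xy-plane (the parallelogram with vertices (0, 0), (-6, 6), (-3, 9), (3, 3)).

Compute the Jacobian determinant of (x, y) with respect to (u, v):

    ∂(x,y)/∂(u,v) = | -3  1 | = (-3)(1) - (1)(3) = -6.
                   | 3  1 |

Its absolute value is |J| = 6 (the area scaling factor).

Substituting x = -3u + v, y = 3u + v into the integrand,

    3x^2 + 3y^2 → 54u^2 + 6v^2,

so the integral becomes

    ∬_R (54u^2 + 6v^2) · |J| du dv = ∫_0^2 ∫_0^3 (324u^2 + 36v^2) dv du.

Inner (v): 972u^2 + 324.
Outer (u): 3240.

Therefore ∬_D (3x^2 + 3y^2) dx dy = 3240.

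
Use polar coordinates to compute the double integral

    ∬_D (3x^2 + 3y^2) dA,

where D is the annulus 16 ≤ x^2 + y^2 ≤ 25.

The region D is 4 ≤ r ≤ 5, 0 ≤ θ ≤ 2π in polar coordinates, where x = r cos(θ), y = r sin(θ), and dA = r dr dθ.

Under the substitution, the integrand becomes 3r^2, so

    ∬_D (3x^2 + 3y^2) dA = ∫_{0}^{2π} ∫_{4}^{5} (3r^2) · r dr dθ.

Inner integral (in r): ∫_{4}^{5} (3r^2) · r dr = 1107/4.

Outer integral (in θ): ∫_{0}^{2π} (1107/4) dθ = 1107π/2.

Therefore ∬_D (3x^2 + 3y^2) dA = 1107π/2.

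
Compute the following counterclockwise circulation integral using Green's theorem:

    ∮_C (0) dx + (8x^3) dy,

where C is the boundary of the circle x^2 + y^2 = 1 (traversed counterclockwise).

Green's theorem converts the closed line integral into a double integral over the enclosed region D:

    ∮_C P dx + Q dy = ∬_D (∂Q/∂x - ∂P/∂y) dA.

Here P = 0, Q = 8x^3, so

    ∂Q/∂x = 24x^2,    ∂P/∂y = 0,
    ∂Q/∂x - ∂P/∂y = 24x^2.

D is the region x^2 + y^2 ≤ 1. Evaluating the double integral:

In polar coordinates (x = r cos θ, y = r sin θ, dA = r dr dθ) the integrand becomes 24r^2cos(θ)^2, so

    ∬_D (24x^2) dA = ∫_0^{2π} ∫_0^{1} (24r^2cos(θ)^2) · r dr dθ.

Inner (r from 0 to 1): 6cos(θ)^2.
Outer (θ from 0 to 2π): 6π.

Therefore ∮_C P dx + Q dy = 6π.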